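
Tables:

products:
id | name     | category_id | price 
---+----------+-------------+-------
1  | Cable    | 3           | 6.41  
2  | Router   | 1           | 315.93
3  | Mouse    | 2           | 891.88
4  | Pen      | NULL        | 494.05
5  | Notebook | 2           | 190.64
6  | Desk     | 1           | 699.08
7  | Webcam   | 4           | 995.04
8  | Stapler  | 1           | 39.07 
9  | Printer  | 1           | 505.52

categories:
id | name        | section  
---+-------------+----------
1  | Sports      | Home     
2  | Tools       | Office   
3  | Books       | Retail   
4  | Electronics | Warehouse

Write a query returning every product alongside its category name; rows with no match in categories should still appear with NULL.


LEFT JOIN keeps every row from products (the left table); where category_id has no match in categories, the category columns become NULL. Walk through each product:
  - product 1 (Cable): category_id=3 -> matches Books
  - product 2 (Router): category_id=1 -> matches Sports
  - product 3 (Mouse): category_id=2 -> matches Tools
  - product 4 (Pen): category_id=NULL, no match -> kept with NULL
  - product 5 (Notebook): category_id=2 -> matches Tools
  - product 6 (Desk): category_id=1 -> matches Sports
  - product 7 (Webcam): category_id=4 -> matches Electronics
  - product 8 (Stapler): category_id=1 -> matches Sports
  - product 9 (Printer): category_id=1 -> matches Sports
All 9 rows appear; 1 has NULL category.

SQL:
SELECT a.name, b.name AS category
FROM products a
LEFT JOIN categories b ON a.category_id = b.id

Result:
name     | category   
---------+------------
Cable    | Books      
Router   | Sports     
Mouse    | Tools      
Pen      | NULL       
Notebook | Tools      
Desk     | Sports     
Webcam   | Electronics
Stapler  | Sports     
Printer  | Sports     


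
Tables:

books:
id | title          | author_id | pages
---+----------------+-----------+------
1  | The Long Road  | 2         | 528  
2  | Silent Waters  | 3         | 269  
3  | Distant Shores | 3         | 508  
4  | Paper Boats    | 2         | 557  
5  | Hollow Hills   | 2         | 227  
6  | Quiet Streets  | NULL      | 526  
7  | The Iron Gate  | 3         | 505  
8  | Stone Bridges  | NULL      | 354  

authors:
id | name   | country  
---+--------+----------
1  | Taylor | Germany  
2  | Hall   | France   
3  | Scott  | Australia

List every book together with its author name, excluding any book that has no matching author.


INNER JOIN keeps only books rows whose author_id matches an id in authors. Walk through each book:
  - book 1 (The Long Road): author_id=2 -> matches Hall
  - book 2 (Silent Waters): author_id=3 -> matches Scott
  - book 3 (Distant Shores): author_id=3 -> matches Scott
  - book 4 (Paper Boats): author_id=2 -> matches Hall
  - book 5 (Hollow Hills): author_id=2 -> matches Hall
  - book 6 (Quiet Streets): author_id=NULL, no match -> dropped
  - book 7 (The Iron Gate): author_id=3 -> matches Scott
  - book 8 (Stone Bridges): author_id=NULL, no match -> dropped
So 2 of 8 rows are dropped.

SQL:
SELECT a.title, b.name AS author
FROM books a
INNER JOIN authors b ON a.author_id = b.id

Result:
title          | author
---------------+-------
The Long Road  | Hall  
Silent Waters  | Scott 
Distant Shores | Scott 
Paper Boats    | Hall  
Hollow Hills   | Hall  
The Iron Gate  | Scott 


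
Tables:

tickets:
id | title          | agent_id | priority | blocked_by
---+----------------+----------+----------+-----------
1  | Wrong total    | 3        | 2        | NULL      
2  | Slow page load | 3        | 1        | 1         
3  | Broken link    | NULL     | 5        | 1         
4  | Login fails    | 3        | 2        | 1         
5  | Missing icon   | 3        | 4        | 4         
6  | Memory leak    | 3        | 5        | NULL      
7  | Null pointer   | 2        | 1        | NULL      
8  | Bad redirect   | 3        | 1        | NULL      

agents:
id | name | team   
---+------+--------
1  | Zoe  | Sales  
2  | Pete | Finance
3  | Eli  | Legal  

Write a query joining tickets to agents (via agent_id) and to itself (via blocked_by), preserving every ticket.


Two LEFT JOINs from the same base table tickets: one to agents via agent_id, one to tickets itself via blocked_by. Both are LEFT so every ticket is preserved.
Match against agents:
  - ticket 1 (Wrong total): agent_id=3 -> matches Eli
  - ticket 2 (Slow page load): agent_id=3 -> matches Eli
  - ticket 3 (Broken link): agent_id=NULL, no match -> kept with NULL
  - ticket 4 (Login fails): agent_id=3 -> matches Eli
  - ticket 5 (Missing icon): agent_id=3 -> matches Eli
  - ticket 6 (Memory leak): agent_id=3 -> matches Eli
  - ticket 7 (Null pointer): agent_id=2 -> matches Pete
  - ticket 8 (Bad redirect): agent_id=3 -> matches Eli
Match against tickets (self):
  - ticket 1 (Wrong total): blocked_by=NULL -> NULL
  - ticket 2 (Slow page load): blocked_by=1 -> Wrong total
  - ticket 3 (Broken link): blocked_by=1 -> Wrong total
  - ticket 4 (Login fails): blocked_by=1 -> Wrong total
  - ticket 5 (Missing icon): blocked_by=4 -> Login fails
  - ticket 6 (Memory leak): blocked_by=NULL -> NULL
  - ticket 7 (Null pointer): blocked_by=NULL -> NULL
  - ticket 8 (Bad redirect): blocked_by=NULL -> NULL

SQL:
SELECT a.title, b.name AS agent, c.title AS blocked_by
FROM tickets a
LEFT JOIN agents b ON a.agent_id = b.id
LEFT JOIN tickets c ON a.blocked_by = c.id

Result:
title          | agent | blocked_by 
---------------+-------+------------
Wrong total    | Eli   | NULL       
Slow page load | Eli   | Wrong total
Broken link    | NULL  | Wrong total
Login fails    | Eli   | Wrong total
Missing icon   | Eli   | Login fails
Memory leak    | Eli   | NULL       
Null pointer   | Pete  | NULL       
Bad redirect   | Eli   | NULL       


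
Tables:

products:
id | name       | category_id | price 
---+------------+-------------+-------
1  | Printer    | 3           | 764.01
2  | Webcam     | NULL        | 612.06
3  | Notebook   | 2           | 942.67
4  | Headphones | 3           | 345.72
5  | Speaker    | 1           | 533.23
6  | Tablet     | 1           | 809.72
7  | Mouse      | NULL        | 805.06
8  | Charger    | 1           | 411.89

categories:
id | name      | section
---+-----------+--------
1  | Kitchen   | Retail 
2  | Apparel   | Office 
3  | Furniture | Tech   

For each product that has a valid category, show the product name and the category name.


INNER JOIN keeps only products rows whose category_id matches an id in categories. Walk through each product:
  - product 1 (Printer): category_id=3 -> matches Furniture
  - product 2 (Webcam): category_id=NULL, no match -> dropped
  - product 3 (Notebook): category_id=2 -> matches Apparel
  - product 4 (Headphones): category_id=3 -> matches Furniture
  - product 5 (Speaker): category_id=1 -> matches Kitchen
  - product 6 (Tablet): category_id=1 -> matches Kitchen
  - product 7 (Mouse): category_id=NULL, no match -> dropped
  - product 8 (Charger): category_id=1 -> matches Kitchen
So 2 of 8 rows are dropped.

SQL:
SELECT a.name, b.name AS category
FROM products a
INNER JOIN categories b ON a.category_id = b.id

Result:
name       | category 
-----------+----------
Printer    | Furniture
Notebook   | Apparel  
Headphones | Furniture
Speaker    | Kitchen  
Tablet     | Kitchen  
Charger    | Kitchen  


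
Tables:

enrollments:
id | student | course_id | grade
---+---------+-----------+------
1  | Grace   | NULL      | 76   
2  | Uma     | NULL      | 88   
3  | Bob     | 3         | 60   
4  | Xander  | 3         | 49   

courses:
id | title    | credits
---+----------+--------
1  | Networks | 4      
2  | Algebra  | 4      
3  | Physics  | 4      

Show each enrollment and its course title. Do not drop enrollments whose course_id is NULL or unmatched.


LEFT JOIN keeps every row from enrollments (the left table); where course_id has no match in courses, the course columns become NULL. Walk through each enrollment:
  - enrollment 1 (Grace): course_id=NULL, no match -> kept with NULL
  - enrollment 2 (Uma): course_id=NULL, no match -> kept with NULL
  - enrollment 3 (Bob): course_id=3 -> matches Physics
  - enrollment 4 (Xander): course_id=3 -> matches Physics
All 4 rows appear; 2 have NULL course.

SQL:
SELECT a.student, b.title AS course
FROM enrollments a
LEFT JOIN courses b ON a.course_id = b.id

Result:
student | course 
--------+--------
Grace   | NULL   
Uma     | NULL   
Bob     | Physics
Xander  | Physics


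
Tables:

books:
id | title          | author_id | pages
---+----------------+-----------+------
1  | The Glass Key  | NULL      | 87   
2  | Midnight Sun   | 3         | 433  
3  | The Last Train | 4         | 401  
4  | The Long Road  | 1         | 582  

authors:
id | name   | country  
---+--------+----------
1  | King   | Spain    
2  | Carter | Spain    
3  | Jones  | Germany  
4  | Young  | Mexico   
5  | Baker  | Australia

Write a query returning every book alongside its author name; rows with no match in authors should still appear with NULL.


LEFT JOIN keeps every row from books (the left table); where author_id has no match in authors, the author columns become NULL. Walk through each book:
  - book 1 (The Glass Key): author_id=NULL, no match -> kept with NULL
  - book 2 (Midnight Sun): author_id=3 -> matches Jones
  - book 3 (The Last Train): author_id=4 -> matches Young
  - book 4 (The Long Road): author_id=1 -> matches King
All 4 rows appear; 1 has NULL author.

SQL:
SELECT a.title, b.name AS author
FROM books a
LEFT JOIN authors b ON a.author_id = b.id

Result:
title          | author
---------------+-------
The Glass Key  | NULL  
Midnight Sun   | Jones 
The Last Train | Young 
The Long Road  | King  


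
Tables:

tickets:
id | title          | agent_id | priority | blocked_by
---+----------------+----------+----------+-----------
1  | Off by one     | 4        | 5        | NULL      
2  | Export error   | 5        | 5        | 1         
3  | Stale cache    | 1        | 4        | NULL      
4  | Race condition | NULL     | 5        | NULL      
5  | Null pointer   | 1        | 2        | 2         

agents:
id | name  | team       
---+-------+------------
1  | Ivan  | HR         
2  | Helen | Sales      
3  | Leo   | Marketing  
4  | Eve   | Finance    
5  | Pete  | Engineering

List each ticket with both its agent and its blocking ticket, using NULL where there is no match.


Two LEFT JOINs from the same base table tickets: one to agents via agent_id, one to tickets itself via blocked_by. Both are LEFT so every ticket is preserved.
Match against agents:
  - ticket 1 (Off by one): agent_id=4 -> matches Eve
  - ticket 2 (Export error): agent_id=5 -> matches Pete
  - ticket 3 (Stale cache): agent_id=1 -> matches Ivan
  - ticket 4 (Race condition): agent_id=NULL, no match -> kept with NULL
  - ticket 5 (Null pointer): agent_id=1 -> matches Ivan
Match against tickets (self):
  - ticket 1 (Off by one): blocked_by=NULL -> NULL
  - ticket 2 (Export error): blocked_by=1 -> Off by one
  - ticket 3 (Stale cache): blocked_by=NULL -> NULL
  - ticket 4 (Race condition): blocked_by=NULL -> NULL
  - ticket 5 (Null pointer): blocked_by=2 -> Export error

SQL:
SELECT a.title, b.name AS agent, c.title AS blocked_by
FROM tickets a
LEFT JOIN agents b ON a.agent_id = b.id
LEFT JOIN tickets c ON a.blocked_by = c.id

Result:
title          | agent | blocked_by  
---------------+-------+-------------
Off by one     | Eve   | NULL        
Export error   | Pete  | Off by one  
Stale cache    | Ivan  | NULL        
Race condition | NULL  | NULL        
Null pointer   | Ivan  | Export error


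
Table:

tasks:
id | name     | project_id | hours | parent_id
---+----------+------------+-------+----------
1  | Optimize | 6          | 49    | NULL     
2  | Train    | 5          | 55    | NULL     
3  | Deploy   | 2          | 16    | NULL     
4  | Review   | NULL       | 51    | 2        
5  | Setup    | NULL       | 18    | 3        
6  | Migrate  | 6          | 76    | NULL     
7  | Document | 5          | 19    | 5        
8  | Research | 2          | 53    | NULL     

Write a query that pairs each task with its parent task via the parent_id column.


This is a self-join: tasks is joined to a second copy of itself, matching each row's parent_id to another row's id. Use LEFT JOIN so rows with parent_id=NULL are kept.
  - task 1 (Optimize): parent_id=NULL -> NULL
  - task 2 (Train): parent_id=NULL -> NULL
  - task 3 (Deploy): parent_id=NULL -> NULL
  - task 4 (Review): parent_id=2 -> Train
  - task 5 (Setup): parent_id=3 -> Deploy
  - task 6 (Migrate): parent_id=NULL -> NULL
  - task 7 (Document): parent_id=5 -> Setup
  - task 8 (Research): parent_id=NULL -> NULL

SQL:
SELECT a.name AS item, b.name AS parent
FROM tasks a
LEFT JOIN tasks b ON a.parent_id = b.id

Result:
item     | parent
---------+-------
Optimize | NULL  
Train    | NULL  
Deploy   | NULL  
Review   | Train 
Setup    | Deploy
Migrate  | NULL  
Document | Setup 
Research | NULL  


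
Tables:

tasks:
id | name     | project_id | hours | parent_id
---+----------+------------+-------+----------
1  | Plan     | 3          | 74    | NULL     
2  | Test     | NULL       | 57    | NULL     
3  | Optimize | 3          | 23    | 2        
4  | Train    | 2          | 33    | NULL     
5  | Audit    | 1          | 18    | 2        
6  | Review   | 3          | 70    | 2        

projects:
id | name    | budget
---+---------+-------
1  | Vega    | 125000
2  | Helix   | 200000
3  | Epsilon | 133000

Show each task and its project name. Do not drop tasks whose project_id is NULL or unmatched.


LEFT JOIN keeps every row from tasks (the left table); where project_id has no match in projects, the project columns become NULL. Walk through each task:
  - task 1 (Plan): project_id=3 -> matches Epsilon
  - task 2 (Test): project_id=NULL, no match -> kept with NULL
  - task 3 (Optimize): project_id=3 -> matches Epsilon
  - task 4 (Train): project_id=2 -> matches Helix
  - task 5 (Audit): project_id=1 -> matches Vega
  - task 6 (Review): project_id=3 -> matches Epsilon
All 6 rows appear; 1 has NULL project.

SQL:
SELECT a.name, b.name AS project
FROM tasks a
LEFT JOIN projects b ON a.project_id = b.id

Result:
name     | project
---------+--------
Plan     | Epsilon
Test     | NULL   
Optimize | Epsilon
Train    | Helix  
Audit    | Vega   
Review   | Epsilon


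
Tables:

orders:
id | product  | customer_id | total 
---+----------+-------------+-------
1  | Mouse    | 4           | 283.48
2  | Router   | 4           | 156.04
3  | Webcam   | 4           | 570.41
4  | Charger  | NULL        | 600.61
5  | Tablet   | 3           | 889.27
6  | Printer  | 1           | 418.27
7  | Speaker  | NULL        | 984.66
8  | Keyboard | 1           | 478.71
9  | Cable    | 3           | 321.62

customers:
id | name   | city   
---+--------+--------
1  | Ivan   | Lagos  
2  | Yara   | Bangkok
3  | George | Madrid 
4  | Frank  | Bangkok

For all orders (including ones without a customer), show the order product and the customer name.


LEFT JOIN keeps every row from orders (the left table); where customer_id has no match in customers, the customer columns become NULL. Walk through each order:
  - order 1 (Mouse): customer_id=4 -> matches Frank
  - order 2 (Router): customer_id=4 -> matches Frank
  - order 3 (Webcam): customer_id=4 -> matches Frank
  - order 4 (Charger): customer_id=NULL, no match -> kept with NULL
  - order 5 (Tablet): customer_id=3 -> matches George
  - order 6 (Printer): customer_id=1 -> matches Ivan
  - order 7 (Speaker): customer_id=NULL, no match -> kept with NULL
  - order 8 (Keyboard): customer_id=1 -> matches Ivan
  - order 9 (Cable): customer_id=3 -> matches George
All 9 rows appear; 2 have NULL customer.

SQL:
SELECT a.product, b.name AS customer
FROM orders a
LEFT JOIN customers b ON a.customer_id = b.id

Result:
product  | customer
---------+---------
Mouse    | Frank   
Router   | Frank   
Webcam   | Frank   
Charger  | NULL    
Tablet   | George  
Printer  | Ivan    
Speaker  | NULL    
Keyboard | Ivan    
Cable    | George  


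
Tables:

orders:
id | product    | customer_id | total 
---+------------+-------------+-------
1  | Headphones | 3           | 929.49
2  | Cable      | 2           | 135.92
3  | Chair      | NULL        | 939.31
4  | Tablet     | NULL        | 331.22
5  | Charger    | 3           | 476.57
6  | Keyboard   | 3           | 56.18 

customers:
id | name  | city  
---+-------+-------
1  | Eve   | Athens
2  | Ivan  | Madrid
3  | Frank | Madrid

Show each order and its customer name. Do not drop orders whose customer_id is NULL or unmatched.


LEFT JOIN keeps every row from orders (the left table); where customer_id has no match in customers, the customer columns become NULL. Walk through each order:
  - order 1 (Headphones): customer_id=3 -> matches Frank
  - order 2 (Cable): customer_id=2 -> matches Ivan
  - order 3 (Chair): customer_id=NULL, no match -> kept with NULL
  - order 4 (Tablet): customer_id=NULL, no match -> kept with NULL
  - order 5 (Charger): customer_id=3 -> matches Frank
  - order 6 (Keyboard): customer_id=3 -> matches Frank
All 6 rows appear; 2 have NULL customer.

SQL:
SELECT a.product, b.name AS customer
FROM orders a
LEFT JOIN customers b ON a.customer_id = b.id

Result:
product    | customer
-----------+---------
Headphones | Frank   
Cable      | Ivan    
Chair      | NULL    
Tablet     | NULL    
Charger    | Frank   
Keyboard   | Frank   


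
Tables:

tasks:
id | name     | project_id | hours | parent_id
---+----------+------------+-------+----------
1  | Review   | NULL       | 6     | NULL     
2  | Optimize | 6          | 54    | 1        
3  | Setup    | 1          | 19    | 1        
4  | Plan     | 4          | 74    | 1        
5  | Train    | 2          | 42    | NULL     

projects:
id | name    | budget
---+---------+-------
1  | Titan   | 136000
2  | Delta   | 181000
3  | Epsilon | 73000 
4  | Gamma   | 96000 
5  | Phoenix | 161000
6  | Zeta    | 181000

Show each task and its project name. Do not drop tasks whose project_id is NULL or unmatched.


LEFT JOIN keeps every row from tasks (the left table); where project_id has no match in projects, the project columns become NULL. Walk through each task:
  - task 1 (Review): project_id=NULL, no match -> kept with NULL
  - task 2 (Optimize): project_id=6 -> matches Zeta
  - task 3 (Setup): project_id=1 -> matches Titan
  - task 4 (Plan): project_id=4 -> matches Gamma
  - task 5 (Train): project_id=2 -> matches Delta
All 5 rows appear; 1 has NULL project.

SQL:
SELECT a.name, b.name AS project
FROM tasks a
LEFT JOIN projects b ON a.project_id = b.id

Result:
name     | project
---------+--------
Review   | NULL   
Optimize | Zeta   
Setup    | Titan  
Plan     | Gamma  
Train    | Delta  


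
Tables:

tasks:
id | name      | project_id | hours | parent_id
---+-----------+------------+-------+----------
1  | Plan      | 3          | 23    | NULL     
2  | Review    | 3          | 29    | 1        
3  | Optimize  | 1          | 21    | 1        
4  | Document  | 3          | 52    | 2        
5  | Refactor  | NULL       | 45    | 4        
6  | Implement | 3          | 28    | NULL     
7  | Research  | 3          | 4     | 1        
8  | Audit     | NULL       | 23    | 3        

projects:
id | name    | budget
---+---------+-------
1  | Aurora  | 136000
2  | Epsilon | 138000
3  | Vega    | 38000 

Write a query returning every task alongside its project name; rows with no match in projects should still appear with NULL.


LEFT JOIN keeps every row from tasks (the left table); where project_id has no match in projects, the project columns become NULL. Walk through each task:
  - task 1 (Plan): project_id=3 -> matches Vega
  - task 2 (Review): project_id=3 -> matches Vega
  - task 3 (Optimize): project_id=1 -> matches Aurora
  - task 4 (Document): project_id=3 -> matches Vega
  - task 5 (Refactor): project_id=NULL, no match -> kept with NULL
  - task 6 (Implement): project_id=3 -> matches Vega
  - task 7 (Research): project_id=3 -> matches Vega
  - task 8 (Audit): project_id=NULL, no match -> kept with NULL
All 8 rows appear; 2 have NULL project.

SQL:
SELECT a.name, b.name AS project
FROM tasks a
LEFT JOIN projects b ON a.project_id = b.id

Result:
name      | project
----------+--------
Plan      | Vega   
Review    | Vega   
Optimize  | Aurora 
Document  | Vega   
Refactor  | NULL   
Implement | Vega   
Research  | Vega   
Audit     | NULL   


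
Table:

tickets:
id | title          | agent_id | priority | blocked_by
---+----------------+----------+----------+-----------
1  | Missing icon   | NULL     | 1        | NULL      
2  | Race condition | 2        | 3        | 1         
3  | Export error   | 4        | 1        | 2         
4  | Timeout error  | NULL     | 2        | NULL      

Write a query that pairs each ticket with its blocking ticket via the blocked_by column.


This is a self-join: tickets is joined to a second copy of itself, matching each row's blocked_by to another row's id. Use LEFT JOIN so rows with blocked_by=NULL are kept.
  - ticket 1 (Missing icon): blocked_by=NULL -> NULL
  - ticket 2 (Race condition): blocked_by=1 -> Missing icon
  - ticket 3 (Export error): blocked_by=2 -> Race condition
  - ticket 4 (Timeout error): blocked_by=NULL -> NULL

SQL:
SELECT a.title AS item, b.title AS blocked_by
FROM tickets a
LEFT JOIN tickets b ON a.blocked_by = b.id

Result:
item           | blocked_by    
---------------+---------------
Missing icon   | NULL          
Race condition | Missing icon  
Export error   | Race condition
Timeout error  | NULL          


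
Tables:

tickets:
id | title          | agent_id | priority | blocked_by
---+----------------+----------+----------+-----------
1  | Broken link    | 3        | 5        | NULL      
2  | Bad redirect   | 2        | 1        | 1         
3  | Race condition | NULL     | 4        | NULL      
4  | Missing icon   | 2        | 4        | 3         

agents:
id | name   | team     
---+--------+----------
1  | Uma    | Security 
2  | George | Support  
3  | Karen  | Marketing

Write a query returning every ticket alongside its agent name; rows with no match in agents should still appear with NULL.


LEFT JOIN keeps every row from tickets (the left table); where agent_id has no match in agents, the agent columns become NULL. Walk through each ticket:
  - ticket 1 (Broken link): agent_id=3 -> matches Karen
  - ticket 2 (Bad redirect): agent_id=2 -> matches George
  - ticket 3 (Race condition): agent_id=NULL, no match -> kept with NULL
  - ticket 4 (Missing icon): agent_id=2 -> matches George
All 4 rows appear; 1 has NULL agent.

SQL:
SELECT a.title, b.name AS agent
FROM tickets a
LEFT JOIN agents b ON a.agent_id = b.id

Result:
title          | agent 
---------------+-------
Broken link    | Karen 
Bad redirect   | George
Race condition | NULL  
Missing icon   | George


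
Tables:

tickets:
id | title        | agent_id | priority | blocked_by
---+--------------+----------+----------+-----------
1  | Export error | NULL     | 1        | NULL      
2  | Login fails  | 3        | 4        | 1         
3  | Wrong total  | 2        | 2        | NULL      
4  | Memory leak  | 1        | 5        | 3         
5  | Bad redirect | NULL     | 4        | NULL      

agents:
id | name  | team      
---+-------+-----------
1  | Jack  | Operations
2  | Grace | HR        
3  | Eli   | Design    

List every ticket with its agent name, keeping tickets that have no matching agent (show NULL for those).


LEFT JOIN keeps every row from tickets (the left table); where agent_id has no match in agents, the agent columns become NULL. Walk through each ticket:
  - ticket 1 (Export error): agent_id=NULL, no match -> kept with NULL
  - ticket 2 (Login fails): agent_id=3 -> matches Eli
  - ticket 3 (Wrong total): agent_id=2 -> matches Grace
  - ticket 4 (Memory leak): agent_id=1 -> matches Jack
  - ticket 5 (Bad redirect): agent_id=NULL, no match -> kept with NULL
All 5 rows appear; 2 have NULL agent.

SQL:
SELECT a.title, b.name AS agent
FROM tickets a
LEFT JOIN agents b ON a.agent_id = b.id

Result:
title        | agent
-------------+------
Export error | NULL 
Login fails  | Eli  
Wrong total  | Grace
Memory leak  | Jack 
Bad redirect | NULL 


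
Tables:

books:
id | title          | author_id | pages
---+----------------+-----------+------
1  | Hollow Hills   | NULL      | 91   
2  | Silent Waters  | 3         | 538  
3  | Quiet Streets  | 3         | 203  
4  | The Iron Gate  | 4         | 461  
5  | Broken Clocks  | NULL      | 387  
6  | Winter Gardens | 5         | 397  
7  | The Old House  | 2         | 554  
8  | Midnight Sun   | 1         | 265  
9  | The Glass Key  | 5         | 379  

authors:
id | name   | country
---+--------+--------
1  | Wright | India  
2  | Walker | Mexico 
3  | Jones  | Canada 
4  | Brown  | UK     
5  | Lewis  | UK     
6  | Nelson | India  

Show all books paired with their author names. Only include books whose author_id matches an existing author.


INNER JOIN keeps only books rows whose author_id matches an id in authors. Walk through each book:
  - book 1 (Hollow Hills): author_id=NULL, no match -> dropped
  - book 2 (Silent Waters): author_id=3 -> matches Jones
  - book 3 (Quiet Streets): author_id=3 -> matches Jones
  - book 4 (The Iron Gate): author_id=4 -> matches Brown
  - book 5 (Broken Clocks): author_id=NULL, no match -> dropped
  - book 6 (Winter Gardens): author_id=5 -> matches Lewis
  - book 7 (The Old House): author_id=2 -> matches Walker
  - book 8 (Midnight Sun): author_id=1 -> matches Wright
  - book 9 (The Glass Key): author_id=5 -> matches Lewis
So 2 of 9 rows are dropped.

SQL:
SELECT a.title, b.name AS author
FROM books a
INNER JOIN authors b ON a.author_id = b.id

Result:
title          | author
---------------+-------
Silent Waters  | Jones 
Quiet Streets  | Jones 
The Iron Gate  | Brown 
Winter Gardens | Lewis 
The Old House  | Walker
Midnight Sun   | Wright
The Glass Key  | Lewis 


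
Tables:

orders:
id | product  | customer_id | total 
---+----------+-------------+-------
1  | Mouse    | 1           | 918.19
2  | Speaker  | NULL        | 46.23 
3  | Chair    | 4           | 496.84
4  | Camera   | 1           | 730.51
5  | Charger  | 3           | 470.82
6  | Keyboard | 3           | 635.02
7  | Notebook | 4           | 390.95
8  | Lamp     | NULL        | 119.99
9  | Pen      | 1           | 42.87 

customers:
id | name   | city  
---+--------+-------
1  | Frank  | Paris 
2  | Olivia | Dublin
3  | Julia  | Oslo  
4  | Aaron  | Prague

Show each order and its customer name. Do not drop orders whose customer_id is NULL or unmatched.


LEFT JOIN keeps every row from orders (the left table); where customer_id has no match in customers, the customer columns become NULL. Walk through each order:
  - order 1 (Mouse): customer_id=1 -> matches Frank
  - order 2 (Speaker): customer_id=NULL, no match -> kept with NULL
  - order 3 (Chair): customer_id=4 -> matches Aaron
  - order 4 (Camera): customer_id=1 -> matches Frank
  - order 5 (Charger): customer_id=3 -> matches Julia
  - order 6 (Keyboard): customer_id=3 -> matches Julia
  - order 7 (Notebook): customer_id=4 -> matches Aaron
  - order 8 (Lamp): customer_id=NULL, no match -> kept with NULL
  - order 9 (Pen): customer_id=1 -> matches Frank
All 9 rows appear; 2 have NULL customer.

SQL:
SELECT a.product, b.name AS customer
FROM orders a
LEFT JOIN customers b ON a.customer_id = b.id

Result:
product  | customer
---------+---------
Mouse    | Frank   
Speaker  | NULL    
Chair    | Aaron   
Camera   | Frank   
Charger  | Julia   
Keyboard | Julia   
Notebook | Aaron   
Lamp     | NULL    
Pen      | Frank   


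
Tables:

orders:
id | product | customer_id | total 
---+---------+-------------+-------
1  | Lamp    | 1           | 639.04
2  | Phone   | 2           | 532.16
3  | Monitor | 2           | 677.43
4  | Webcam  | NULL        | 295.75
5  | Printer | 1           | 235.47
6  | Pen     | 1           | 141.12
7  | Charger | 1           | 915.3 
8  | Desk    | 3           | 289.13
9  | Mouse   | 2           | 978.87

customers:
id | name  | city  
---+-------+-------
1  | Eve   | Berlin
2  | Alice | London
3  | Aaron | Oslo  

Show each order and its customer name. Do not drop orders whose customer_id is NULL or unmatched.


LEFT JOIN keeps every row from orders (the left table); where customer_id has no match in customers, the customer columns become NULL. Walk through each order:
  - order 1 (Lamp): customer_id=1 -> matches Eve
  - order 2 (Phone): customer_id=2 -> matches Alice
  - order 3 (Monitor): customer_id=2 -> matches Alice
  - order 4 (Webcam): customer_id=NULL, no match -> kept with NULL
  - order 5 (Printer): customer_id=1 -> matches Eve
  - order 6 (Pen): customer_id=1 -> matches Eve
  - order 7 (Charger): customer_id=1 -> matches Eve
  - order 8 (Desk): customer_id=3 -> matches Aaron
  - order 9 (Mouse): customer_id=2 -> matches Alice
All 9 rows appear; 1 has NULL customer.

SQL:
SELECT a.product, b.name AS customer
FROM orders a
LEFT JOIN customers b ON a.customer_id = b.id

Result:
product | customer
--------+---------
Lamp    | Eve     
Phone   | Alice   
Monitor | Alice   
Webcam  | NULL    
Printer | Eve     
Pen     | Eve     
Charger | Eve     
Desk    | Aaron   
Mouse   | Alice   


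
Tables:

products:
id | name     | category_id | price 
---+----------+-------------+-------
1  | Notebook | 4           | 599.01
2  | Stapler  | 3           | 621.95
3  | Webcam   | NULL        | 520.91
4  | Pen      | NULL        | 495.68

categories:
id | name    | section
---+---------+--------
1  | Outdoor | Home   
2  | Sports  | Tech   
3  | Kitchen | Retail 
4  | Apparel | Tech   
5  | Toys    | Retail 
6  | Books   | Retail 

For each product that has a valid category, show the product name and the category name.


INNER JOIN keeps only products rows whose category_id matches an id in categories. Walk through each product:
  - product 1 (Notebook): category_id=4 -> matches Apparel
  - product 2 (Stapler): category_id=3 -> matches Kitchen
  - product 3 (Webcam): category_id=NULL, no match -> dropped
  - product 4 (Pen): category_id=NULL, no match -> dropped
So 2 of 4 rows are dropped.

SQL:
SELECT a.name, b.name AS category
FROM products a
INNER JOIN categories b ON a.category_id = b.id

Result:
name     | category
---------+---------
Notebook | Apparel 
Stapler  | Kitchen 


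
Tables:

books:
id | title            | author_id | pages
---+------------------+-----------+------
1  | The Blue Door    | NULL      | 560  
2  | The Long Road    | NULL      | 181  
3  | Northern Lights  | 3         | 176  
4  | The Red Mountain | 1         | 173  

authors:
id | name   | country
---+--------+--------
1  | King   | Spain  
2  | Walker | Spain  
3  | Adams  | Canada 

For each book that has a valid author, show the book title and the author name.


INNER JOIN keeps only books rows whose author_id matches an id in authors. Walk through each book:
  - book 1 (The Blue Door): author_id=NULL, no match -> dropped
  - book 2 (The Long Road): author_id=NULL, no match -> dropped
  - book 3 (Northern Lights): author_id=3 -> matches Adams
  - book 4 (The Red Mountain): author_id=1 -> matches King
So 2 of 4 rows are dropped.

SQL:
SELECT a.title, b.name AS author
FROM books a
INNER JOIN authors b ON a.author_id = b.id

Result:
title            | author
-----------------+-------
Northern Lights  | Adams 
The Red Mountain | King  


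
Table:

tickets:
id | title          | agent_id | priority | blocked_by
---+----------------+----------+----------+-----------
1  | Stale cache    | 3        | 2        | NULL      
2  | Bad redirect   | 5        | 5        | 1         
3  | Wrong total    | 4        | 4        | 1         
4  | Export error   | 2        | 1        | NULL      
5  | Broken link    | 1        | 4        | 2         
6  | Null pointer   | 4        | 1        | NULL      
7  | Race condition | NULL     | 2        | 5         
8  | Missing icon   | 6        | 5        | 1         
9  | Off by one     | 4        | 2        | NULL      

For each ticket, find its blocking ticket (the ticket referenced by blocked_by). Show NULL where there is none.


This is a self-join: tickets is joined to a second copy of itself, matching each row's blocked_by to another row's id. Use LEFT JOIN so rows with blocked_by=NULL are kept.
  - ticket 1 (Stale cache): blocked_by=NULL -> NULL
  - ticket 2 (Bad redirect): blocked_by=1 -> Stale cache
  - ticket 3 (Wrong total): blocked_by=1 -> Stale cache
  - ticket 4 (Export error): blocked_by=NULL -> NULL
  - ticket 5 (Broken link): blocked_by=2 -> Bad redirect
  - ticket 6 (Null pointer): blocked_by=NULL -> NULL
  - ticket 7 (Race condition): blocked_by=5 -> Broken link
  - ticket 8 (Missing icon): blocked_by=1 -> Stale cache
  - ticket 9 (Off by one): blocked_by=NULL -> NULL

SQL:
SELECT a.title AS item, b.title AS blocked_by
FROM tickets a
LEFT JOIN tickets b ON a.blocked_by = b.id

Result:
item           | blocked_by  
---------------+-------------
Stale cache    | NULL        
Bad redirect   | Stale cache 
Wrong total    | Stale cache 
Export error   | NULL        
Broken link    | Bad redirect
Null pointer   | NULL        
Race condition | Broken link 
Missing icon   | Stale cache 
Off by one     | NULL        


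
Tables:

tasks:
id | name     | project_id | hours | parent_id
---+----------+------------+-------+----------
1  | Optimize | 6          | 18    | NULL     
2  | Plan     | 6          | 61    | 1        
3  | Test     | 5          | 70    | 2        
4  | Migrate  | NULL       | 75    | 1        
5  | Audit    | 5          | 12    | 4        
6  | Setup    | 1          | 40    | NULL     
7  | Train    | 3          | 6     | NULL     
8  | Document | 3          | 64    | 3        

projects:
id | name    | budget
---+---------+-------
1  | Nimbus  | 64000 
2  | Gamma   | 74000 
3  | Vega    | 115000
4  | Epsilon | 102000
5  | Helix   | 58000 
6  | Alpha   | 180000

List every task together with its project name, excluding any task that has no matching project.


INNER JOIN keeps only tasks rows whose project_id matches an id in projects. Walk through each task:
  - task 1 (Optimize): project_id=6 -> matches Alpha
  - task 2 (Plan): project_id=6 -> matches Alpha
  - task 3 (Test): project_id=5 -> matches Helix
  - task 4 (Migrate): project_id=NULL, no match -> dropped
  - task 5 (Audit): project_id=5 -> matches Helix
  - task 6 (Setup): project_id=1 -> matches Nimbus
  - task 7 (Train): project_id=3 -> matches Vega
  - task 8 (Document): project_id=3 -> matches Vega
So 1 of 8 rows is dropped.

SQL:
SELECT a.name, b.name AS project
FROM tasks a
INNER JOIN projects b ON a.project_id = b.id

Result:
name     | project
---------+--------
Optimize | Alpha  
Plan     | Alpha  
Test     | Helix  
Audit    | Helix  
Setup    | Nimbus 
Train    | Vega   
Document | Vega   


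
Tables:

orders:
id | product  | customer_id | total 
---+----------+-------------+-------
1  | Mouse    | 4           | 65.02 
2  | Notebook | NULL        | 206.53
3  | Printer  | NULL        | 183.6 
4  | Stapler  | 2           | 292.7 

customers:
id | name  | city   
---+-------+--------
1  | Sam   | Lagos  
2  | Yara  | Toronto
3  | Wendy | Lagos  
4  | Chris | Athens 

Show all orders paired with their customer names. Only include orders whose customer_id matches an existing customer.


INNER JOIN keeps only orders rows whose customer_id matches an id in customers. Walk through each order:
  - order 1 (Mouse): customer_id=4 -> matches Chris
  - order 2 (Notebook): customer_id=NULL, no match -> dropped
  - order 3 (Printer): customer_id=NULL, no match -> dropped
  - order 4 (Stapler): customer_id=2 -> matches Yara
So 2 of 4 rows are dropped.

SQL:
SELECT a.product, b.name AS customer
FROM orders a
INNER JOIN customers b ON a.customer_id = b.id

Result:
product | customer
--------+---------
Mouse   | Chris   
Stapler | Yara    


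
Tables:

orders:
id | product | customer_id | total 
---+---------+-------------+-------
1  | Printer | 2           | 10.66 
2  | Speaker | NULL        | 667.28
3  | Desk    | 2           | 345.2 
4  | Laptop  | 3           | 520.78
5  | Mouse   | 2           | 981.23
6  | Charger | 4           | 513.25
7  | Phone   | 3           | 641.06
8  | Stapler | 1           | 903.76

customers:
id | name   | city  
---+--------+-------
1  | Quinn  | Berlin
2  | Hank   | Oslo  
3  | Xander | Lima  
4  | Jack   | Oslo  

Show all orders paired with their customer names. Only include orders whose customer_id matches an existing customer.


INNER JOIN keeps only orders rows whose customer_id matches an id in customers. Walk through each order:
  - order 1 (Printer): customer_id=2 -> matches Hank
  - order 2 (Speaker): customer_id=NULL, no match -> dropped
  - order 3 (Desk): customer_id=2 -> matches Hank
  - order 4 (Laptop): customer_id=3 -> matches Xander
  - order 5 (Mouse): customer_id=2 -> matches Hank
  - order 6 (Charger): customer_id=4 -> matches Jack
  - order 7 (Phone): customer_id=3 -> matches Xander
  - order 8 (Stapler): customer_id=1 -> matches Quinn
So 1 of 8 rows is dropped.

SQL:
SELECT a.product, b.name AS customer
FROM orders a
INNER JOIN customers b ON a.customer_id = b.id

Result:
product | customer
--------+---------
Printer | Hank    
Desk    | Hank    
Laptop  | Xander  
Mouse   | Hank    
Charger | Jack    
Phone   | Xander  
Stapler | Quinn   


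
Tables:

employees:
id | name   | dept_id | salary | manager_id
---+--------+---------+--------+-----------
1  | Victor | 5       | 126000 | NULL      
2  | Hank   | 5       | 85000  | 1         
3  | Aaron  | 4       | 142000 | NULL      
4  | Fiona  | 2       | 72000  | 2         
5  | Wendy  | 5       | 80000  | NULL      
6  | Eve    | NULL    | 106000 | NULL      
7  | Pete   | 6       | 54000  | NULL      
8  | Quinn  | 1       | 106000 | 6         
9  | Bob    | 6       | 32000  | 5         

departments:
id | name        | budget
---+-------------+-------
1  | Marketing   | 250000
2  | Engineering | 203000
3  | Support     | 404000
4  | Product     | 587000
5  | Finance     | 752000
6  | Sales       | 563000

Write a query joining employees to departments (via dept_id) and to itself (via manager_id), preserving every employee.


Two LEFT JOINs from the same base table employees: one to departments via dept_id, one to employees itself via manager_id. Both are LEFT so every employee is preserved.
Match against departments:
  - employee 1 (Victor): dept_id=5 -> matches Finance
  - employee 2 (Hank): dept_id=5 -> matches Finance
  - employee 3 (Aaron): dept_id=4 -> matches Product
  - employee 4 (Fiona): dept_id=2 -> matches Engineering
  - employee 5 (Wendy): dept_id=5 -> matches Finance
  - employee 6 (Eve): dept_id=NULL, no match -> kept with NULL
  - employee 7 (Pete): dept_id=6 -> matches Sales
  - employee 8 (Quinn): dept_id=1 -> matches Marketing
  - employee 9 (Bob): dept_id=6 -> matches Sales
Match against employees (self):
  - employee 1 (Victor): manager_id=NULL -> NULL
  - employee 2 (Hank): manager_id=1 -> Victor
  - employee 3 (Aaron): manager_id=NULL -> NULL
  - employee 4 (Fiona): manager_id=2 -> Hank
  - employee 5 (Wendy): manager_id=NULL -> NULL
  - employee 6 (Eve): manager_id=NULL -> NULL
  - employee 7 (Pete): manager_id=NULL -> NULL
  - employee 8 (Quinn): manager_id=6 -> Eve
  - employee 9 (Bob): manager_id=5 -> Wendy

SQL:
SELECT a.name, b.name AS department, c.name AS manager
FROM employees a
LEFT JOIN departments b ON a.dept_id = b.id
LEFT JOIN employees c ON a.manager_id = c.id

Result:
name   | department  | manager
-------+-------------+--------
Victor | Finance     | NULL   
Hank   | Finance     | Victor 
Aaron  | Product     | NULL   
Fiona  | Engineering | Hank   
Wendy  | Finance     | NULL   
Eve    | NULL        | NULL   
Pete   | Sales       | NULL   
Quinn  | Marketing   | Eve    
Bob    | Sales       | Wendy  


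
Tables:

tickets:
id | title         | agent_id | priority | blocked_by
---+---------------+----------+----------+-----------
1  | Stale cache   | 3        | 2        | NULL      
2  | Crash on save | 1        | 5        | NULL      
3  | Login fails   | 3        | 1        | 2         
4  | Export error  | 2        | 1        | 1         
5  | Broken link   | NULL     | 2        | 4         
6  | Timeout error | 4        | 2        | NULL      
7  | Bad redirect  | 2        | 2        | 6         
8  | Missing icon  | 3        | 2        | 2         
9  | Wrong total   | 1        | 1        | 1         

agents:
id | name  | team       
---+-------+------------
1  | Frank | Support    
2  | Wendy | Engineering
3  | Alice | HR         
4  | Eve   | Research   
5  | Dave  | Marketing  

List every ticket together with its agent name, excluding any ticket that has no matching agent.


INNER JOIN keeps only tickets rows whose agent_id matches an id in agents. Walk through each ticket:
  - ticket 1 (Stale cache): agent_id=3 -> matches Alice
  - ticket 2 (Crash on save): agent_id=1 -> matches Frank
  - ticket 3 (Login fails): agent_id=3 -> matches Alice
  - ticket 4 (Export error): agent_id=2 -> matches Wendy
  - ticket 5 (Broken link): agent_id=NULL, no match -> dropped
  - ticket 6 (Timeout error): agent_id=4 -> matches Eve
  - ticket 7 (Bad redirect): agent_id=2 -> matches Wendy
  - ticket 8 (Missing icon): agent_id=3 -> matches Alice
  - ticket 9 (Wrong total): agent_id=1 -> matches Frank
So 1 of 9 rows is dropped.

SQL:
SELECT a.title, b.name AS agent
FROM tickets a
INNER JOIN agents b ON a.agent_id = b.id

Result:
title         | agent
--------------+------
Stale cache   | Alice
Crash on save | Frank
Login fails   | Alice
Export error  | Wendy
Timeout error | Eve  
Bad redirect  | Wendy
Missing icon  | Alice
Wrong total   | Frank
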